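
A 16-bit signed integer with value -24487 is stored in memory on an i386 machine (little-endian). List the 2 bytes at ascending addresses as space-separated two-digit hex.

Two's complement of -24487 in 16 bits: 24487 = 0x5FA7; invert → 0xA058; add 1 → 0xA059.
Split into bytes (most-significant first): A0 59.
Little-endian: lowest address holds the least-significant byte.
So at ascending addresses the bytes are 59 A0.

59 A0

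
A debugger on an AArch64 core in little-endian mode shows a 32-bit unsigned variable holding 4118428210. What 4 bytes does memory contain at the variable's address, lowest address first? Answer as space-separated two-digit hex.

32 3A 7A F5

4118428210 in hexadecimal, padded to 32 bits, is 0xF57A3A32.
Split into bytes (most-significant first): F5 7A 3A 32.
In little-endian order the low byte comes first in memory.
So at ascending addresses the bytes are 32 3A 7A F5.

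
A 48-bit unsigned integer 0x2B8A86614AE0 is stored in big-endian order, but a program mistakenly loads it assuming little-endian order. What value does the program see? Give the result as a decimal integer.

Stored big-endian, the bytes at ascending addresses are 2B 8A 86 61 4A E0.
Read back as little-endian, the first byte is least significant, giving 0xE04A61868A2B.
0xE04A61868A2B = 246610068408875.

246610068408875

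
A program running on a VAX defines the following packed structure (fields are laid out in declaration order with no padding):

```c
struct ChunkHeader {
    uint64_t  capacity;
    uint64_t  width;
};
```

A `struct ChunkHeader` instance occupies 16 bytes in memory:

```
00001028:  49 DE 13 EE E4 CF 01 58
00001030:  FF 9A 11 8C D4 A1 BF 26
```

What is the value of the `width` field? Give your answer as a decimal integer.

`width` follows `capacity` (8 bytes), so it starts at byte offset 8 and occupies 8 bytes.
Bytes at offsets 8..15: FF 9A 11 8C D4 A1 BF 26.
Little-endian stores the least-significant byte at the lowest address.
Reassemble most-significant byte first: 26 BF A1 D4 8C 11 9A FF → 0x26BFA1D48C119AFF.
0x26BFA1D48C119AFF = 2792128228248099583.

2792128228248099583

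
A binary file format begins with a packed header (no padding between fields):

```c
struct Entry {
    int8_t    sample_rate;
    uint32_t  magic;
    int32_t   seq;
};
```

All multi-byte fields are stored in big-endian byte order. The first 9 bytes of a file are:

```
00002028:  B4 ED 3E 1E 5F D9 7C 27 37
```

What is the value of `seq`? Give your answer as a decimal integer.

-646174921

`seq` follows `sample_rate` (1 B), `magic` (4 B), so it starts at offset 1 + 4 = 5 and occupies 4 bytes.
Bytes at offsets 5..8: D9 7C 27 37.
In big-endian order the high byte comes first in memory.
The bytes are already most-significant first: 0xD97C2737.
Top bit is set, so as a signed 32-bit value this is 0xD97C2737 − 2^32 = -646174921.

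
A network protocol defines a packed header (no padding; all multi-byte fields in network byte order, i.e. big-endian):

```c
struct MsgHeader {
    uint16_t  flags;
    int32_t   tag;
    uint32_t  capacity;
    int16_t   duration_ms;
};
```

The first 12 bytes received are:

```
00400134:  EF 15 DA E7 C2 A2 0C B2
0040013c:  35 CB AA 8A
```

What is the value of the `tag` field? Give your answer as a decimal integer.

-622345566

`tag` follows `flags` (2 bytes), so it starts at byte offset 2 and occupies 4 bytes.
Bytes at offsets 2..5: DA E7 C2 A2.
In big-endian order the high byte comes first in memory.
The bytes are already most-significant first: 0xDAE7C2A2.
Top bit is set, so as a signed 32-bit value this is 0xDAE7C2A2 − 2^32 = -622345566.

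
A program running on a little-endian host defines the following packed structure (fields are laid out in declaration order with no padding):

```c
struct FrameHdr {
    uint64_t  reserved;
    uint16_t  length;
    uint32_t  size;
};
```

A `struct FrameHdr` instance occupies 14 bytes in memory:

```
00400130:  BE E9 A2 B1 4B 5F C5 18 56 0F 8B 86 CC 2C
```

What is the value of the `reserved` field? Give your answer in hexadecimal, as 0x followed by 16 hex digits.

0x18C55F4BB1A2E9BE

`reserved` is the first field, at byte offset 0, occupying 8 bytes.
Bytes at offsets 0..7: BE E9 A2 B1 4B 5F C5 18.
Little-endian stores the least-significant byte at the lowest address.
Reassemble most-significant byte first: 18 C5 5F 4B B1 A2 E9 BE → 0x18C55F4BB1A2E9BE.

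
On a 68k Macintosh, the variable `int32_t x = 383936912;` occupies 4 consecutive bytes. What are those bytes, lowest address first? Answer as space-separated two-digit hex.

383936912 in hexadecimal, padded to 32 bits, is 0x16E26990.
Split into bytes (most-significant first): 16 E2 69 90.
Big-endian stores the most-significant byte at the lowest address.
So the memory order matches the most-significant-first order: 16 E2 69 90.

16 E2 69 90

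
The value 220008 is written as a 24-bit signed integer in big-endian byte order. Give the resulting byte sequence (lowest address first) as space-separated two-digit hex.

03 5B 68

220008 in hexadecimal, padded to 24 bits, is 0x035B68.
Split into bytes (most-significant first): 03 5B 68.
Big-endian: lowest address holds the most-significant byte.
So the memory order matches the most-significant-first order: 03 5B 68.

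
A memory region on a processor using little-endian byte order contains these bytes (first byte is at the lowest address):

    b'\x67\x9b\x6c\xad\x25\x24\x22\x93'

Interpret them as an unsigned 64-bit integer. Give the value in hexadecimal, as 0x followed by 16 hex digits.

0x93222425AD6C9B67

Little-endian stores the least-significant byte at the lowest address.
Reassemble most-significant byte first: 93 22 24 25 AD 6C 9B 67 → 0x93222425AD6C9B67.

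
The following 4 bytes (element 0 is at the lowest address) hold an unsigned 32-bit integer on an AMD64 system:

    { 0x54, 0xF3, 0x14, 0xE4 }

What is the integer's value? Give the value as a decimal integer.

Little-endian stores the least-significant byte at the lowest address.
Reassemble most-significant byte first: E4 14 F3 54 → 0xE414F354.
0xE414F354 = 3826578260.

3826578260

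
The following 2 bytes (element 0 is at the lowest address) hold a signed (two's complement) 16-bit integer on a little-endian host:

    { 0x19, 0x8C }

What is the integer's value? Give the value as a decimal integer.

-29671

Little-endian stores the least-significant byte at the lowest address.
Reassemble most-significant byte first: 8C 19 → 0x8C19.
Top bit is set, so as a signed 16-bit value this is 0x8C19 − 2^16 = -29671.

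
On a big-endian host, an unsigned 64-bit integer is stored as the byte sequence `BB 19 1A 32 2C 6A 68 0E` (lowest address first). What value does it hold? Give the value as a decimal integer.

13481835762306148366

In big-endian order the high byte comes first in memory.
The bytes are already most-significant first: 0xBB191A322C6A680E.
0xBB191A322C6A680E = 13481835762306148366.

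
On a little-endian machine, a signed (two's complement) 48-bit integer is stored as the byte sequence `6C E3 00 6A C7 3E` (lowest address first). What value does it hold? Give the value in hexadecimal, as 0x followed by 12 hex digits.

Little-endian stores the least-significant byte at the lowest address.
Reassemble most-significant byte first: 3E C7 6A 00 E3 6C → 0x3EC76A00E36C.

0x3EC76A00E36C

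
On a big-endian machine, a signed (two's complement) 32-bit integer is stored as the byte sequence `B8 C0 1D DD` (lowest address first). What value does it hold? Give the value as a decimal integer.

In big-endian order the high byte comes first in memory.
The bytes are already most-significant first: 0xB8C01DDD.
Top bit is set, so as a signed 32-bit value this is 0xB8C01DDD − 2^32 = -1195368995.

-1195368995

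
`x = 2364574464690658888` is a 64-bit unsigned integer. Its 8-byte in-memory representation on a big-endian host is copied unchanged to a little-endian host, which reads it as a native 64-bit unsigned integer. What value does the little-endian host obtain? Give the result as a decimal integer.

5232857951288938528

2364574464690658888 in 64-bit hexadecimal is 0x20D0A7F294D89E48.
Stored big-endian, the bytes at ascending addresses are 20 D0 A7 F2 94 D8 9E 48.
Read back as little-endian, the first byte is least significant, giving 0x489ED894F2A7D020.
0x489ED894F2A7D020 = 5232857951288938528.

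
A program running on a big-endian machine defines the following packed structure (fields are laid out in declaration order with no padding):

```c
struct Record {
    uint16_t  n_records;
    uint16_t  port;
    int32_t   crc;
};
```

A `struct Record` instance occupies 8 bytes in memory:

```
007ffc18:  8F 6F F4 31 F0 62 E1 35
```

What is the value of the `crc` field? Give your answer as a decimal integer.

-261955275

`crc` follows `n_records` (2 B), `port` (2 B), so it starts at offset 2 + 2 = 4 and occupies 4 bytes.
Bytes at offsets 4..7: F0 62 E1 35.
In big-endian order the high byte comes first in memory.
The bytes are already most-significant first: 0xF062E135.
Top bit is set, so as a signed 32-bit value this is 0xF062E135 − 2^32 = -261955275.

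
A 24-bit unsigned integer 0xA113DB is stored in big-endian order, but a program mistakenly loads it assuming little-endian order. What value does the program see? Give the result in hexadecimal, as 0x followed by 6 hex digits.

Stored big-endian, the bytes at ascending addresses are A1 13 DB.
Read back as little-endian, the first byte is least significant, giving 0xDB13A1.

0xDB13A1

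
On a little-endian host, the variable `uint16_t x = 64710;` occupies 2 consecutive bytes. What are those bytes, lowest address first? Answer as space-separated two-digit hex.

C6 FC

64710 in hexadecimal, padded to 16 bits, is 0xFCC6.
Split into bytes (most-significant first): FC C6.
Little-endian stores the least-significant byte at the lowest address.
So at ascending addresses the bytes are C6 FC.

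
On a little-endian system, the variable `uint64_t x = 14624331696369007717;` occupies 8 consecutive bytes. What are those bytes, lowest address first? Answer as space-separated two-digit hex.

14624331696369007717 in hexadecimal, padded to 64 bits, is 0xCAF41031DF8F7C65.
Split into bytes (most-significant first): CA F4 10 31 DF 8F 7C 65.
Little-endian: lowest address holds the least-significant byte.
So at ascending addresses the bytes are 65 7C 8F DF 31 10 F4 CA.

65 7C 8F DF 31 10 F4 CA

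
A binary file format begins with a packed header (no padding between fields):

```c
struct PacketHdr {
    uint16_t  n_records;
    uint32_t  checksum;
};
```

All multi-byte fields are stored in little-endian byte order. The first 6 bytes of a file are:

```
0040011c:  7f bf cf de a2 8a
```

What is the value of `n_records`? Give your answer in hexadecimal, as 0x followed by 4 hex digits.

0xBF7F

`n_records` is the first field, at byte offset 0, occupying 2 bytes.
Bytes at offsets 0..1: 7F BF.
Little-endian stores the least-significant byte at the lowest address.
Reassemble most-significant byte first: BF 7F → 0xBF7F.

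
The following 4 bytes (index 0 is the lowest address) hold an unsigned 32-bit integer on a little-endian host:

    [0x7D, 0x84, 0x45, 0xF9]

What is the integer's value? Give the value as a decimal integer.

4182082685

Little-endian: lowest address holds the least-significant byte.
Reassemble most-significant byte first: F9 45 84 7D → 0xF945847D.
0xF945847D = 4182082685.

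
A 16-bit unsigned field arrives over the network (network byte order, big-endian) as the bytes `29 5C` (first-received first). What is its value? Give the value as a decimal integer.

In big-endian order the high byte comes first in memory.
The bytes are already most-significant first: 0x295C.
0x295C = 10588.

10588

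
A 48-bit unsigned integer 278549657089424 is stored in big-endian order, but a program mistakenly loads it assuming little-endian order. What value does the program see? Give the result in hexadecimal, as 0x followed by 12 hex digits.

0x90F55CE556FD

278549657089424 in 48-bit hexadecimal is 0xFD56E55CF590.
Stored big-endian, the bytes at ascending addresses are FD 56 E5 5C F5 90.
Read back as little-endian, the first byte is least significant, giving 0x90F55CE556FD.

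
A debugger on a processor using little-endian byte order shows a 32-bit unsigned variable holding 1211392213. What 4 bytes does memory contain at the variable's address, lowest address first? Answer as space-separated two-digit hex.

D5 60 34 48

1211392213 in hexadecimal, padded to 32 bits, is 0x483460D5.
Split into bytes (most-significant first): 48 34 60 D5.
Little-endian: lowest address holds the least-significant byte.
So at ascending addresses the bytes are D5 60 34 48.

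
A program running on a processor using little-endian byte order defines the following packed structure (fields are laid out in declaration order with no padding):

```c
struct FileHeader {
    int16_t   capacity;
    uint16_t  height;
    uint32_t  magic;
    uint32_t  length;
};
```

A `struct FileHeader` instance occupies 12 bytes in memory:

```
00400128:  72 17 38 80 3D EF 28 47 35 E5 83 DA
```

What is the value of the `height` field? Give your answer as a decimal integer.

`height` follows `capacity` (2 bytes), so it starts at byte offset 2 and occupies 2 bytes.
Bytes at offsets 2..3: 38 80.
In little-endian order the low byte comes first in memory.
Reassemble most-significant byte first: 80 38 → 0x8038.
0x8038 = 32824.

32824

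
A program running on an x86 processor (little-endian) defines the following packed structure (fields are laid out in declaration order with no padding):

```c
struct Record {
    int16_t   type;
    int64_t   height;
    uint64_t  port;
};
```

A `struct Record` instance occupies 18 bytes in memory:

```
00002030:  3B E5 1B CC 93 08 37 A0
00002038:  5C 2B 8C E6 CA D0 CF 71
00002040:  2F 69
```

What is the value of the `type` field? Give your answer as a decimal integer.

`type` is the first field, at byte offset 0, occupying 2 bytes.
Bytes at offsets 0..1: 3B E5.
Little-endian stores the least-significant byte at the lowest address.
Reassemble most-significant byte first: E5 3B → 0xE53B.
Top bit is set, so as a signed 16-bit value this is 0xE53B − 2^16 = -6853.

-6853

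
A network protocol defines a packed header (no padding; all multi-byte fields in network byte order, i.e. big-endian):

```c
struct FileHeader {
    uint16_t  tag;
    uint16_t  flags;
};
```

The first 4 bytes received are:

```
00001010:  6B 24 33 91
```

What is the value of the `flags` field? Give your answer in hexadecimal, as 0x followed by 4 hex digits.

0x3391

`flags` follows `tag` (2 bytes), so it starts at byte offset 2 and occupies 2 bytes.
Bytes at offsets 2..3: 33 91.
In big-endian order the high byte comes first in memory.
The bytes are already most-significant first: 0x3391.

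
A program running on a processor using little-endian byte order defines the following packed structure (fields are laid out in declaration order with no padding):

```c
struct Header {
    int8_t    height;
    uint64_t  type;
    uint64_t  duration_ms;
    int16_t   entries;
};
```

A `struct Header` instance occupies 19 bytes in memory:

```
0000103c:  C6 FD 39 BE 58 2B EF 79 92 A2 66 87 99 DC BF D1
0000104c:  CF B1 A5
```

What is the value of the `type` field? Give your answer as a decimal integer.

`type` follows `height` (1 byte), so it starts at byte offset 1 and occupies 8 bytes.
Bytes at offsets 1..8: FD 39 BE 58 2B EF 79 92.
In little-endian order the low byte comes first in memory.
Reassemble most-significant byte first: 92 79 EF 2B 58 BE 39 FD → 0x9279EF2B58BE39FD.
0x9279EF2B58BE39FD = 10554730171170961917.

10554730171170961917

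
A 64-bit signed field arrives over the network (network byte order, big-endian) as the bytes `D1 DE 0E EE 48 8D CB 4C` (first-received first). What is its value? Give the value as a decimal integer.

Big-endian: lowest address holds the most-significant byte.
The bytes are already most-significant first: 0xD1DE0EEE488DCB4C.
Top bit is set, so as a signed 64-bit value this is 0xD1DE0EEE488DCB4C − 2^64 = -3324203058370589876.

-3324203058370589876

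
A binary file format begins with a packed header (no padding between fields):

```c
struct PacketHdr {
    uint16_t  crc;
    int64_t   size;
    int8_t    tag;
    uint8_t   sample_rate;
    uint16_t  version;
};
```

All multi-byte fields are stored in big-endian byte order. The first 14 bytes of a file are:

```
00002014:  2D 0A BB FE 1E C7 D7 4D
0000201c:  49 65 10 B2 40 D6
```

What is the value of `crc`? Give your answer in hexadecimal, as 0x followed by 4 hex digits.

`crc` is the first field, at byte offset 0, occupying 2 bytes.
Bytes at offsets 0..1: 2D 0A.
Big-endian stores the most-significant byte at the lowest address.
The bytes are already most-significant first: 0x2D0A.

0x2D0A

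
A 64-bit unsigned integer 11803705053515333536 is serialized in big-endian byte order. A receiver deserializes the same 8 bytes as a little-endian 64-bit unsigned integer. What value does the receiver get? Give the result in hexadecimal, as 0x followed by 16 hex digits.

0xA0BF431C352FCFA3

11803705053515333536 in 64-bit hexadecimal is 0xA3CF2F351C43BFA0.
Stored big-endian, the bytes at ascending addresses are A3 CF 2F 35 1C 43 BF A0.
Read back as little-endian, the first byte is least significant, giving 0xA0BF431C352FCFA3.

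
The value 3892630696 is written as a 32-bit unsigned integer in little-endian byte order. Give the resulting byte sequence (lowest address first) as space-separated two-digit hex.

3892630696 in hexadecimal, padded to 32 bits, is 0xE804D4A8.
Split into bytes (most-significant first): E8 04 D4 A8.
In little-endian order the low byte comes first in memory.
So at ascending addresses the bytes are A8 D4 04 E8.

A8 D4 04 E8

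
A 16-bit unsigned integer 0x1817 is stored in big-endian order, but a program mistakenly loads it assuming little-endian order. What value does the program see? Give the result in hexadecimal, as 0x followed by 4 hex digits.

Stored big-endian, the bytes at ascending addresses are 18 17.
Read back as little-endian, the first byte is least significant, giving 0x1718.

0x1718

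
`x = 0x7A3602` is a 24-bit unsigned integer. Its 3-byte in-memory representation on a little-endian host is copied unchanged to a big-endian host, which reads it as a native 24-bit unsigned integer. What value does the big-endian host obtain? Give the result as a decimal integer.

Stored little-endian, the bytes at ascending addresses are 02 36 7A.
Read back as big-endian, the last byte is least significant, giving 0x02367A.
0x02367A = 145018.

145018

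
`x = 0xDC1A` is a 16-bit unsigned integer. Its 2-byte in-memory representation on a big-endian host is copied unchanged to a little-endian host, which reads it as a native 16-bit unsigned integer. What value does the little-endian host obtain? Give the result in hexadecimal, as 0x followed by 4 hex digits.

Stored big-endian, the bytes at ascending addresses are DC 1A.
Read back as little-endian, the first byte is least significant, giving 0x1ADC.

0x1ADC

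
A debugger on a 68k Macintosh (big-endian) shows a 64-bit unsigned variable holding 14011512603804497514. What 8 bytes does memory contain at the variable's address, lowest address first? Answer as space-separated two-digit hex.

C2 72 E4 7A 1B AC F6 6A

14011512603804497514 in hexadecimal, padded to 64 bits, is 0xC272E47A1BACF66A.
Split into bytes (most-significant first): C2 72 E4 7A 1B AC F6 6A.
In big-endian order the high byte comes first in memory.
So the memory order matches the most-significant-first order: C2 72 E4 7A 1B AC F6 6A.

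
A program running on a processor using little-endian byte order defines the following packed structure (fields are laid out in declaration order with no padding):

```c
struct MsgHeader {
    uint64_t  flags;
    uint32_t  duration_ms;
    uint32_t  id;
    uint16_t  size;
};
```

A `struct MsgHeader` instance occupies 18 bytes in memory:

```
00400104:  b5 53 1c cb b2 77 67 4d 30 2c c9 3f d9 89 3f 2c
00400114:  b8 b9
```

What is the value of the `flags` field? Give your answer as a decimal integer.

`flags` is the first field, at byte offset 0, occupying 8 bytes.
Bytes at offsets 0..7: B5 53 1C CB B2 77 67 4D.
Little-endian: lowest address holds the least-significant byte.
Reassemble most-significant byte first: 4D 67 77 B2 CB 1C 53 B5 → 0x4D6777B2CB1C53B5.
0x4D6777B2CB1C53B5 = 5577558273317163957.

5577558273317163957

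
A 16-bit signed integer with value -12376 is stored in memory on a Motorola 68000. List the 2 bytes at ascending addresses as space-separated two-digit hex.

Two's complement of -12376 in 16 bits: 12376 = 0x3058; invert → 0xCFA7; add 1 → 0xCFA8.
Split into bytes (most-significant first): CF A8.
In big-endian order the high byte comes first in memory.
So the memory order matches the most-significant-first order: CF A8.

CF A8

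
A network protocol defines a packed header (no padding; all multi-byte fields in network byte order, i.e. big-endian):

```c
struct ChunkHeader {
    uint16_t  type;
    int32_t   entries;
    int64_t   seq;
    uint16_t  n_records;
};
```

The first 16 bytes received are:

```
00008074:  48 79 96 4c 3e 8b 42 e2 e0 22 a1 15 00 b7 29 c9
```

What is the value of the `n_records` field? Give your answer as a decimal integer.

`n_records` follows `type` (2 B), `entries` (4 B), `seq` (8 B), so it starts at offset 2 + 4 + 8 = 14 and occupies 2 bytes.
Bytes at offsets 14..15: 29 C9.
Big-endian stores the most-significant byte at the lowest address.
The bytes are already most-significant first: 0x29C9.
0x29C9 = 10697.

10697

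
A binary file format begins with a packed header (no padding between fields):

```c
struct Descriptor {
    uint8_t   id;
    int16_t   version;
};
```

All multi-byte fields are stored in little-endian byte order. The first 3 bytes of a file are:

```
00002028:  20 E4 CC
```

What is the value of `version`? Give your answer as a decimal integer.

`version` follows `id` (1 byte), so it starts at byte offset 1 and occupies 2 bytes.
Bytes at offsets 1..2: E4 CC.
Little-endian: lowest address holds the least-significant byte.
Reassemble most-significant byte first: CC E4 → 0xCCE4.
Top bit is set, so as a signed 16-bit value this is 0xCCE4 − 2^16 = -13084.

-13084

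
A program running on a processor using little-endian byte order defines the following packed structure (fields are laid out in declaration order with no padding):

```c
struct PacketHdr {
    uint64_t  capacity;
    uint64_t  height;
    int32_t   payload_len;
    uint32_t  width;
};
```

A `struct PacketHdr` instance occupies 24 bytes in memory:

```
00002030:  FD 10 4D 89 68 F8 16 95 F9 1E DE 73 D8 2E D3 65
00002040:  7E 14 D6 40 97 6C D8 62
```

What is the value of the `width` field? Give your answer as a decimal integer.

`width` follows `capacity` (8 B), `height` (8 B), `payload_len` (4 B), so it starts at offset 8 + 8 + 4 = 20 and occupies 4 bytes.
Bytes at offsets 20..23: 97 6C D8 62.
Little-endian: lowest address holds the least-significant byte.
Reassemble most-significant byte first: 62 D8 6C 97 → 0x62D86C97.
0x62D86C97 = 1658350743.

1658350743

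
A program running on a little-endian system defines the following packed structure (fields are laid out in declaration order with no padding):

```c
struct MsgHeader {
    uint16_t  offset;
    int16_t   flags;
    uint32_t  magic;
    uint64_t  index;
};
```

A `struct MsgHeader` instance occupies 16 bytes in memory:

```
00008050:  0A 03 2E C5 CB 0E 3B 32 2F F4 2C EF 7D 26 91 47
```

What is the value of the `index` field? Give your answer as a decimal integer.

5156945370641396783

`index` follows `offset` (2 B), `flags` (2 B), `magic` (4 B), so it starts at offset 2 + 2 + 4 = 8 and occupies 8 bytes.
Bytes at offsets 8..15: 2F F4 2C EF 7D 26 91 47.
Little-endian: lowest address holds the least-significant byte.
Reassemble most-significant byte first: 47 91 26 7D EF 2C F4 2F → 0x4791267DEF2CF42F.
0x4791267DEF2CF42F = 5156945370641396783.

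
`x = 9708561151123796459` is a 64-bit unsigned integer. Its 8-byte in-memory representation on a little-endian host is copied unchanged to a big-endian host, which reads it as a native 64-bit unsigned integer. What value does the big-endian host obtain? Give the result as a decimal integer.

9708561151123796459 in 64-bit hexadecimal is 0x86BBBCEDC4E431EB.
Stored little-endian, the bytes at ascending addresses are EB 31 E4 C4 ED BC BB 86.
Read back as big-endian, the last byte is least significant, giving 0xEB31E4C4EDBCBB86.
0xEB31E4C4EDBCBB86 = 16947578407225179014.

16947578407225179014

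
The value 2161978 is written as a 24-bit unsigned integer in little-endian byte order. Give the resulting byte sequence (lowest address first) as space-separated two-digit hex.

3A FD 20

2161978 in hexadecimal, padded to 24 bits, is 0x20FD3A.
Split into bytes (most-significant first): 20 FD 3A.
Little-endian: lowest address holds the least-significant byte.
So at ascending addresses the bytes are 3A FD 20.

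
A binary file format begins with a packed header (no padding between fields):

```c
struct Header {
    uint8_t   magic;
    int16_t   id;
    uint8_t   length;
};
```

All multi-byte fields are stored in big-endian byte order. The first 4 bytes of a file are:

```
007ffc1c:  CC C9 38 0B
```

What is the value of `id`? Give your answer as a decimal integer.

`id` follows `magic` (1 byte), so it starts at byte offset 1 and occupies 2 bytes.
Bytes at offsets 1..2: C9 38.
Big-endian: lowest address holds the most-significant byte.
The bytes are already most-significant first: 0xC938.
Top bit is set, so as a signed 16-bit value this is 0xC938 − 2^16 = -14024.

-14024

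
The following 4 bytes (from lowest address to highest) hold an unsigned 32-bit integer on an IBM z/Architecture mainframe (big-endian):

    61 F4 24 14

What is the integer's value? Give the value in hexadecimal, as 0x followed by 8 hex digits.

0x61F42414

Big-endian: lowest address holds the most-significant byte.
The bytes are already most-significant first: 0x61F42414.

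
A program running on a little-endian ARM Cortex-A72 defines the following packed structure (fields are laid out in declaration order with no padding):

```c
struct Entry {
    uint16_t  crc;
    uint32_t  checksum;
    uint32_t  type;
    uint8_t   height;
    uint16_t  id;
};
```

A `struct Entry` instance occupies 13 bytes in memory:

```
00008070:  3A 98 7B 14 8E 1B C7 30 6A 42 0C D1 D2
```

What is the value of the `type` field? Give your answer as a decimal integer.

1114255559

`type` follows `crc` (2 B), `checksum` (4 B), so it starts at offset 2 + 4 = 6 and occupies 4 bytes.
Bytes at offsets 6..9: C7 30 6A 42.
In little-endian order the low byte comes first in memory.
Reassemble most-significant byte first: 42 6A 30 C7 → 0x426A30C7.
0x426A30C7 = 1114255559.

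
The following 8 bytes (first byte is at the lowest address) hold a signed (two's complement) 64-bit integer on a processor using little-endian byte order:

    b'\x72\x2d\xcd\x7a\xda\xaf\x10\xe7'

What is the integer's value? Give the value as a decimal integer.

In little-endian order the low byte comes first in memory.
Reassemble most-significant byte first: E7 10 AF DA 7A CD 2D 72 → 0xE710AFDA7ACD2D72.
Top bit is set, so as a signed 64-bit value this is 0xE710AFDA7ACD2D72 − 2^64 = -1796742898422829710.

-1796742898422829710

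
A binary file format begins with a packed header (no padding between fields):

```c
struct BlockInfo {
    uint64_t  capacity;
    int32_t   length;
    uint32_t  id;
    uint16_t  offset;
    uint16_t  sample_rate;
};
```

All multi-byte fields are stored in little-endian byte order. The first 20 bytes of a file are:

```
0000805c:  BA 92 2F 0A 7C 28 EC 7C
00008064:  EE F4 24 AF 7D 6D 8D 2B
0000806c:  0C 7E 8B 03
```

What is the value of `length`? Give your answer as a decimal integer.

-1356532498

`length` follows `capacity` (8 bytes), so it starts at byte offset 8 and occupies 4 bytes.
Bytes at offsets 8..11: EE F4 24 AF.
Little-endian stores the least-significant byte at the lowest address.
Reassemble most-significant byte first: AF 24 F4 EE → 0xAF24F4EE.
Top bit is set, so as a signed 32-bit value this is 0xAF24F4EE − 2^32 = -1356532498.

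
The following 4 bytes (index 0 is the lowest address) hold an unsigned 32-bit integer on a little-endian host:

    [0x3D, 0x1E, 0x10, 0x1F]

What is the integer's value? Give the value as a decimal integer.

521150013

In little-endian order the low byte comes first in memory.
Reassemble most-significant byte first: 1F 10 1E 3D → 0x1F101E3D.
0x1F101E3D = 521150013.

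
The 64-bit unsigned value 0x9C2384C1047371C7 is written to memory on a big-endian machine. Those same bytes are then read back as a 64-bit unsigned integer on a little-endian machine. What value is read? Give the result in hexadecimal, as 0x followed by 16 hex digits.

0xC7717304C184239C

Stored big-endian, the bytes at ascending addresses are 9C 23 84 C1 04 73 71 C7.
Read back as little-endian, the first byte is least significant, giving 0xC7717304C184239C.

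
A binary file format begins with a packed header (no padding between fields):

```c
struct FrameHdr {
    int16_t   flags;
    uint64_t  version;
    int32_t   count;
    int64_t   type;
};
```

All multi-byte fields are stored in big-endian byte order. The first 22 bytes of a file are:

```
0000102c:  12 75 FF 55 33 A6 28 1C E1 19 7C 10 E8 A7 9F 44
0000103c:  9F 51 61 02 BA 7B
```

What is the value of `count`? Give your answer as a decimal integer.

2081482919

`count` follows `flags` (2 B), `version` (8 B), so it starts at offset 2 + 8 = 10 and occupies 4 bytes.
Bytes at offsets 10..13: 7C 10 E8 A7.
Big-endian: lowest address holds the most-significant byte.
The bytes are already most-significant first: 0x7C10E8A7.
0x7C10E8A7 = 2081482919.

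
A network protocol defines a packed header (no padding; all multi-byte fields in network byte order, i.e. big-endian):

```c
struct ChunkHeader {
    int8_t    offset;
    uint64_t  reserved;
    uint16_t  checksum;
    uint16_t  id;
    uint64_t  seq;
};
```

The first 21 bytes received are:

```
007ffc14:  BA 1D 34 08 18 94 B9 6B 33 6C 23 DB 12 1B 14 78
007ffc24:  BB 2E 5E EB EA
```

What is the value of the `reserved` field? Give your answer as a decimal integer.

2104315827556281139

`reserved` follows `offset` (1 byte), so it starts at byte offset 1 and occupies 8 bytes.
Bytes at offsets 1..8: 1D 34 08 18 94 B9 6B 33.
Big-endian stores the most-significant byte at the lowest address.
The bytes are already most-significant first: 0x1D34081894B96B33.
0x1D34081894B96B33 = 2104315827556281139.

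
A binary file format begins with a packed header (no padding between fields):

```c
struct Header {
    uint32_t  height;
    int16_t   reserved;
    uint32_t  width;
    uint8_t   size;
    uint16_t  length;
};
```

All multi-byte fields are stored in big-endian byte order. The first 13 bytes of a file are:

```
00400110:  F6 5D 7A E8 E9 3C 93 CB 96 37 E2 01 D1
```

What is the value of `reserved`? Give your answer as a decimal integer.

`reserved` follows `height` (4 bytes), so it starts at byte offset 4 and occupies 2 bytes.
Bytes at offsets 4..5: E9 3C.
Big-endian stores the most-significant byte at the lowest address.
The bytes are already most-significant first: 0xE93C.
Top bit is set, so as a signed 16-bit value this is 0xE93C − 2^16 = -5828.

-5828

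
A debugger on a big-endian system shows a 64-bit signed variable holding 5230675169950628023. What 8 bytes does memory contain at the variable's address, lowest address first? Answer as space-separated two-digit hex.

5230675169950628023 in hexadecimal, padded to 64 bits, is 0x4897175A905CF8B7.
Split into bytes (most-significant first): 48 97 17 5A 90 5C F8 B7.
Big-endian stores the most-significant byte at the lowest address.
So the memory order matches the most-significant-first order: 48 97 17 5A 90 5C F8 B7.

48 97 17 5A 90 5C F8 B7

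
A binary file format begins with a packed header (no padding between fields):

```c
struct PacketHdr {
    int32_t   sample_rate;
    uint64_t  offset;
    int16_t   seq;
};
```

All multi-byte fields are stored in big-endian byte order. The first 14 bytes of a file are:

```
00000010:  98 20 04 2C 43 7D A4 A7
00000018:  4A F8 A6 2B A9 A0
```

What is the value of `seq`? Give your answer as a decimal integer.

`seq` follows `sample_rate` (4 B), `offset` (8 B), so it starts at offset 4 + 8 = 12 and occupies 2 bytes.
Bytes at offsets 12..13: A9 A0.
Big-endian stores the most-significant byte at the lowest address.
The bytes are already most-significant first: 0xA9A0.
Top bit is set, so as a signed 16-bit value this is 0xA9A0 − 2^16 = -22112.

-22112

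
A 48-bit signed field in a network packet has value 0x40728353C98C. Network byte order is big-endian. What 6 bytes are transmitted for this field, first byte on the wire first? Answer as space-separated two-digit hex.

40 72 83 53 C9 8C

Split into bytes (most-significant first): 40 72 83 53 C9 8C.
Big-endian: lowest address holds the most-significant byte.
So the memory order matches the most-significant-first order: 40 72 83 53 C9 8C.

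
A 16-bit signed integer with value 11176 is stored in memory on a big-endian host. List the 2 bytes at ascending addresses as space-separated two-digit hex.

2B A8

11176 in hexadecimal, padded to 16 bits, is 0x2BA8.
Split into bytes (most-significant first): 2B A8.
Big-endian stores the most-significant byte at the lowest address.
So the memory order matches the most-significant-first order: 2B A8.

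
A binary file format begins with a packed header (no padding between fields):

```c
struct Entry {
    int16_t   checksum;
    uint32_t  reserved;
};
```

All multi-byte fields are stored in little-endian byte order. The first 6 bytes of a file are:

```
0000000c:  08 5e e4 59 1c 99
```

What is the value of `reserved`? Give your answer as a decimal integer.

2568772068

`reserved` follows `checksum` (2 bytes), so it starts at byte offset 2 and occupies 4 bytes.
Bytes at offsets 2..5: E4 59 1C 99.
Little-endian: lowest address holds the least-significant byte.
Reassemble most-significant byte first: 99 1C 59 E4 → 0x991C59E4.
0x991C59E4 = 2568772068.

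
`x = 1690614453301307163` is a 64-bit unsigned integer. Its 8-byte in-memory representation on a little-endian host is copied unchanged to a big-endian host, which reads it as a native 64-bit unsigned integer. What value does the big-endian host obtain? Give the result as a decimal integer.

1974593509998753303

1690614453301307163 in 64-bit hexadecimal is 0x177644E3552A671B.
Stored little-endian, the bytes at ascending addresses are 1B 67 2A 55 E3 44 76 17.
Read back as big-endian, the last byte is least significant, giving 0x1B672A55E3447617.
0x1B672A55E3447617 = 1974593509998753303.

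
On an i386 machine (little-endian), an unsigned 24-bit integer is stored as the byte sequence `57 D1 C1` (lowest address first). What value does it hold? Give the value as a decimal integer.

Little-endian stores the least-significant byte at the lowest address.
Reassemble most-significant byte first: C1 D1 57 → 0xC1D157.
0xC1D157 = 12702039.

12702039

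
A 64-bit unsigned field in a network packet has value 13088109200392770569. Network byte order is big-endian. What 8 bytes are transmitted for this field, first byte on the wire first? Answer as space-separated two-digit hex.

B5 A2 4D F9 56 EE D4 09

13088109200392770569 in hexadecimal, padded to 64 bits, is 0xB5A24DF956EED409.
Split into bytes (most-significant first): B5 A2 4D F9 56 EE D4 09.
Big-endian stores the most-significant byte at the lowest address.
So the memory order matches the most-significant-first order: B5 A2 4D F9 56 EE D4 09.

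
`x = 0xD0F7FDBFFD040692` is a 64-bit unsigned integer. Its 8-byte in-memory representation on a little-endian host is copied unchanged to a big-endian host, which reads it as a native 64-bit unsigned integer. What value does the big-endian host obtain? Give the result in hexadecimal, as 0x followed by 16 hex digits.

0x920604FDBFFDF7D0

Stored little-endian, the bytes at ascending addresses are 92 06 04 FD BF FD F7 D0.
Read back as big-endian, the last byte is least significant, giving 0x920604FDBFFDF7D0.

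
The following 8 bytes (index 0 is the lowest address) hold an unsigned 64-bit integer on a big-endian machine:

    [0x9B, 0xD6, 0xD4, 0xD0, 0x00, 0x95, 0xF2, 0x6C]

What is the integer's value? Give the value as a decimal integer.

In big-endian order the high byte comes first in memory.
The bytes are already most-significant first: 0x9BD6D4D00095F26C.
0x9BD6D4D00095F26C = 11229396710723023468.

11229396710723023468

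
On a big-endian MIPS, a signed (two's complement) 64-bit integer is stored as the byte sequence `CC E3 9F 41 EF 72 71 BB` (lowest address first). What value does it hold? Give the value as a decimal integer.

-3682924964719988293

In big-endian order the high byte comes first in memory.
The bytes are already most-significant first: 0xCCE39F41EF7271BB.
Top bit is set, so as a signed 64-bit value this is 0xCCE39F41EF7271BB − 2^64 = -3682924964719988293.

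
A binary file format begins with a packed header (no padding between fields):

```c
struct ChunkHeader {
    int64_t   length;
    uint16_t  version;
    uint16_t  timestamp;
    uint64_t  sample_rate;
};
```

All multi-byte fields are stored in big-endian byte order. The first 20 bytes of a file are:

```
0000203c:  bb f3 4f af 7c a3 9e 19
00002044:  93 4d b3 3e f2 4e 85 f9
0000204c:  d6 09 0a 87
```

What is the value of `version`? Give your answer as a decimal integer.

`version` follows `length` (8 bytes), so it starts at byte offset 8 and occupies 2 bytes.
Bytes at offsets 8..9: 93 4D.
In big-endian order the high byte comes first in memory.
The bytes are already most-significant first: 0x934D.
0x934D = 37709.

37709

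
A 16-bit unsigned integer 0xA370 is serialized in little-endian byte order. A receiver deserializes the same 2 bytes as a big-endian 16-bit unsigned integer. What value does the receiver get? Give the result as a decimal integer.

Stored little-endian, the bytes at ascending addresses are 70 A3.
Read back as big-endian, the last byte is least significant, giving 0x70A3.
0x70A3 = 28835.

28835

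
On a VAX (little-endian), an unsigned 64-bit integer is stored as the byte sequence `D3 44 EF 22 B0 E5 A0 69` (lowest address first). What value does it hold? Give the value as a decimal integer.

Little-endian stores the least-significant byte at the lowest address.
Reassemble most-significant byte first: 69 A0 E5 B0 22 EF 44 D3 → 0x69A0E5B022EF44D3.
0x69A0E5B022EF44D3 = 7611335914919249107.

7611335914919249107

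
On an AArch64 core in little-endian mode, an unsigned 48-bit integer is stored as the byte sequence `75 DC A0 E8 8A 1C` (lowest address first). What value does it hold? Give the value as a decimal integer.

31382933920885

In little-endian order the low byte comes first in memory.
Reassemble most-significant byte first: 1C 8A E8 A0 DC 75 → 0x1C8AE8A0DC75.
0x1C8AE8A0DC75 = 31382933920885.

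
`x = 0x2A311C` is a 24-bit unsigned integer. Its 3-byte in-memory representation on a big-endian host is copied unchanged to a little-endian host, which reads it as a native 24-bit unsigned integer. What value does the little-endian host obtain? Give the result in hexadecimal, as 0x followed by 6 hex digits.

0x1C312A

Stored big-endian, the bytes at ascending addresses are 2A 31 1C.
Read back as little-endian, the first byte is least significant, giving 0x1C312A.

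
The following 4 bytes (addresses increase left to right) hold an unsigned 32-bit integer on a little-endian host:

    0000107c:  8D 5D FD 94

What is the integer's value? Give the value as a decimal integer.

In little-endian order the low byte comes first in memory.
Reassemble most-significant byte first: 94 FD 5D 8D → 0x94FD5D8D.
0x94FD5D8D = 2499632525.

2499632525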